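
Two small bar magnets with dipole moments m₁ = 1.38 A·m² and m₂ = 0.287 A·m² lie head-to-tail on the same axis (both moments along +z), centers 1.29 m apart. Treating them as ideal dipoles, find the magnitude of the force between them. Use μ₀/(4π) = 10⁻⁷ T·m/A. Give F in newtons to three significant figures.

F ≈ 8.58×10⁻⁸ N

On-axis B of dipole 1: B = (μ₀/4π)·2m₁/r³. Force on dipole 2: F = m₂·dB/dr.
dB/dr = −(μ₀/4π)·6m₁/r⁴, so |F| = (μ₀/4π)·6m₁m₂/r⁴.
F = 6(10⁻⁷)(1.38)(0.287)/(1.29)⁴ = 8.581×10⁻⁸ N.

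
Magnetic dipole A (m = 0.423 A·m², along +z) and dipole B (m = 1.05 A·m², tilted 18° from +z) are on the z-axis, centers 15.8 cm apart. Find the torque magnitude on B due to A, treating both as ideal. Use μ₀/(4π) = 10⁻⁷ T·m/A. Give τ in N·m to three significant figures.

τ ≈ 6.96×10⁻⁶ N·m

Dipole B is on the axis of dipole A, so B₁ there is axial: B₁ = (μ₀/4π)·2m₁/r³ along +z.
B₁ = 2(10⁻⁷)(0.423)/(0.158)³ = 2.145×10⁻⁵ T.
τ = m₂ B₁ sinθ.
τ = (1.05)(2.145×10⁻⁵)·sin18° = 6.959×10⁻⁶ N·m.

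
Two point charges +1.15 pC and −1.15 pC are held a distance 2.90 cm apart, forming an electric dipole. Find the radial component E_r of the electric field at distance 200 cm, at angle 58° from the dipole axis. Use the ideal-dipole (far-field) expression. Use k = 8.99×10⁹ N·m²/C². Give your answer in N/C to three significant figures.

E_r ≈ 3.97×10⁻⁵ N/C

Dipole moment p = qd = (1.15×10⁻¹² C)(0.0290 m) = 3.335×10⁻¹⁴ C·m.
For a dipole, E_r = (2kp cosθ)/r³.
kp/r³ = (8.99×10⁹)(3.335×10⁻¹⁴)/(2.00)³ = 3.748×10⁻⁵ N/C.
E_r = 2·3.748×10⁻⁵·cos58° = 3.972×10⁻⁵ N/C.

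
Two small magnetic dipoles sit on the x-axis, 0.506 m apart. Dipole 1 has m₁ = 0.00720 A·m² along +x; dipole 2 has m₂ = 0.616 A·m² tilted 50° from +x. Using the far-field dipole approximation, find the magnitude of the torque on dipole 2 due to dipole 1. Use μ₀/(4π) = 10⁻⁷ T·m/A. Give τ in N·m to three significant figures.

Dipole B is on the axis of dipole A, so B₁ there is axial: B₁ = (μ₀/4π)·2m₁/r³ along +x.
B₁ = 2(10⁻⁷)(0.00720)/(0.506)³ = 1.112×10⁻⁸ T.
τ = m₂ B₁ sinθ.
τ = (0.616)(1.112×10⁻⁸)·sin50° = 5.245×10⁻⁹ N·m.

τ ≈ 5.25×10⁻⁹ N·m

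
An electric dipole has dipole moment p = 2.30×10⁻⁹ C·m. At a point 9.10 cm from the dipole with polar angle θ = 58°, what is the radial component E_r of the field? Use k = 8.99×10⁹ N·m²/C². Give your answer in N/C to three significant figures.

E_r ≈ 2.91×10⁴ N/C

For a dipole, E_r = (2kp cosθ)/r³.
kp/r³ = (8.99×10⁹)(2.30×10⁻⁹)/(0.0910)³ = 2.744×10⁴ N/C.
E_r = 2·2.744×10⁴·cos58° = 2.908×10⁴ N/C.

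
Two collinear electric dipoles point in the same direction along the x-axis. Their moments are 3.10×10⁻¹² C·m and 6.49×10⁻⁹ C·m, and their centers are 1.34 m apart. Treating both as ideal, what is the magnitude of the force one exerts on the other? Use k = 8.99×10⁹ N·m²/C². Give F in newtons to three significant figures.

On-axis field of dipole 1 at distance r: E = 2kp₁/r³. Force on dipole 2 is F = p₂·dE/dr (gradient along axis).
dE/dr = −6kp₁/r⁴, so |F| = 6kp₁p₂/r⁴ (attractive for aligned moments).
F = 6(8.99×10⁹)(3.10×10⁻¹²)(6.49×10⁻⁹)/(1.34)⁴ = 3.366×10⁻¹⁰ N.

F ≈ 3.37×10⁻¹⁰ N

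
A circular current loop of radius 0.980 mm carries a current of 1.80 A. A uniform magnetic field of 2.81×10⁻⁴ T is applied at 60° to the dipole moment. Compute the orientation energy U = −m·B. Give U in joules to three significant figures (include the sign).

Magnetic moment m = IA = Iπa² = (1.80)·π·(9.80×10⁻⁴)² = 5.431×10⁻⁶ A·m².
U = −m·B = −mB cosθ.
U = −(5.431×10⁻⁶)(2.81×10⁻⁴)·cos60° = -7.631×10⁻¹⁰ J.

U ≈ -7.63×10⁻¹⁰ J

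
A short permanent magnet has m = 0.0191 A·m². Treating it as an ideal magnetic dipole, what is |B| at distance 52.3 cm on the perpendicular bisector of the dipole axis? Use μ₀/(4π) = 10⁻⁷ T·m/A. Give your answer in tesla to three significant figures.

B ≈ 1.34×10⁻⁸ T

In the equatorial plane B = (μ₀/4π)·m/r³ (half the axial value).
B = (10⁻⁷)·(0.0191) / (0.523)³ = 1.335×10⁻⁸ T.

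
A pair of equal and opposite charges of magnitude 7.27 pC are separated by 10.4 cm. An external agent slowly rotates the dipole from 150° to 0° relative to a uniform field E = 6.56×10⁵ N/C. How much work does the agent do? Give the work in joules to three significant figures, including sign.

W ≈ -9.26×10⁻⁷ J

Dipole moment p = qd = (7.27×10⁻¹² C)(0.104 m) = 7.561×10⁻¹³ C·m.
W_ext = ΔU = U(θ₂) − U(θ₁) = −pE cosθ₂ − (−pE cosθ₁) = pE(cosθ₁ − cosθ₂).
W = (7.561×10⁻¹³)(6.56×10⁵)·(cos150° − cos0°) = (4.960×10⁻⁷)·(-1.8660) = -9.256×10⁻⁷ J.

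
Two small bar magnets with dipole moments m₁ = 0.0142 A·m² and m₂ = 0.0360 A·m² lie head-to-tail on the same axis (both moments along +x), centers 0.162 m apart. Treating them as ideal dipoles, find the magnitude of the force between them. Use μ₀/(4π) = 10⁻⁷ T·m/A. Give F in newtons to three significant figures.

F ≈ 4.45×10⁻⁷ N

On-axis B of dipole 1: B = (μ₀/4π)·2m₁/r³. Force on dipole 2: F = m₂·dB/dr.
dB/dr = −(μ₀/4π)·6m₁/r⁴, so |F| = (μ₀/4π)·6m₁m₂/r⁴.
F = 6(10⁻⁷)(0.0142)(0.0360)/(0.162)⁴ = 4.453×10⁻⁷ N.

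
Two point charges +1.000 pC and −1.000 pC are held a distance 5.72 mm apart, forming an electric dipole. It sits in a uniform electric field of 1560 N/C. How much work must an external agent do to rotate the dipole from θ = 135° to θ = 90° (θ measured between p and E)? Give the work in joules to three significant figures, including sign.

Dipole moment p = qd = (1.00×10⁻¹² C)(0.00572 m) = 5.72×10⁻¹⁵ C·m.
W_ext = ΔU = U(θ₂) − U(θ₁) = −pE cosθ₂ − (−pE cosθ₁) = pE(cosθ₁ − cosθ₂).
W = (5.72×10⁻¹⁵)(1560)·(cos135° − cos90°) = (8.923×10⁻¹²)·(-0.7071) = -6.310×10⁻¹² J.

W ≈ -6.31×10⁻¹² J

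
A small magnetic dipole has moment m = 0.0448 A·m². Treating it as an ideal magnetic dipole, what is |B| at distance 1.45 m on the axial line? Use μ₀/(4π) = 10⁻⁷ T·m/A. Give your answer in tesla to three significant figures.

B ≈ 2.94×10⁻⁹ T

On axis B = (μ₀/4π)·2m/r³.
B = 2·(10⁻⁷)·(0.0448) / (1.45)³ = 2.939×10⁻⁹ T.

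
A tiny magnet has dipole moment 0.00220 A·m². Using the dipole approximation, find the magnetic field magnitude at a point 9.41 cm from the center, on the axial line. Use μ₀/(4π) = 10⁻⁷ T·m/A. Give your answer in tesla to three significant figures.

B ≈ 5.28×10⁻⁷ T

On axis B = (μ₀/4π)·2m/r³.
B = 2·(10⁻⁷)·(0.00220) / (0.0941)³ = 5.281×10⁻⁷ T.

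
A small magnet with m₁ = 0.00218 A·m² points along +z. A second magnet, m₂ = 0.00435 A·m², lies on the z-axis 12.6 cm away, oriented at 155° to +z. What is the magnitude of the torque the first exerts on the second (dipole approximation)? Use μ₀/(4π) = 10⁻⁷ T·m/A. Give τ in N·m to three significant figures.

Dipole B is on the axis of dipole A, so B₁ there is axial: B₁ = (μ₀/4π)·2m₁/r³ along +z.
B₁ = 2(10⁻⁷)(0.00218)/(0.126)³ = 2.180×10⁻⁷ T.
τ = m₂ B₁ sinθ.
τ = (0.00435)(2.180×10⁻⁷)·sin155° = 4.007×10⁻¹⁰ N·m.

τ ≈ 4.01×10⁻¹⁰ N·m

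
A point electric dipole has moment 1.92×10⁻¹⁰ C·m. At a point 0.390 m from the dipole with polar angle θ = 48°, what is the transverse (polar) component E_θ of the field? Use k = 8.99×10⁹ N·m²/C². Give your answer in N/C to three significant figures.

For a dipole, E_θ = (kp sinθ)/r³.
kp/r³ = (8.99×10⁹)(1.92×10⁻¹⁰)/(0.390)³ = 29.10 N/C.
E_θ = 29.10·sin48° = 21.62 N/C.

E_θ ≈ 21.6 N/C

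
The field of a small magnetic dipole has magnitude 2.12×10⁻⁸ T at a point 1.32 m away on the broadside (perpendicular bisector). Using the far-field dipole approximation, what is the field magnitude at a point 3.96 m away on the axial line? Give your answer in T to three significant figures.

Dipole fields scale as 1/r³ in the far field.
The axial field is twice the equatorial field at the same r, so the geometry factor is 2/1.
B₂ = B₁ · (2/1) · (r₁/r₂)³ = 2.12×10⁻⁸ · 2 · (1.32/3.96)³.
(r₁/r₂)³ = (0.3333)³ = 0.03704.
B₂ ≈ 1.570×10⁻⁹ T.

B ≈ 1.57×10⁻⁹ T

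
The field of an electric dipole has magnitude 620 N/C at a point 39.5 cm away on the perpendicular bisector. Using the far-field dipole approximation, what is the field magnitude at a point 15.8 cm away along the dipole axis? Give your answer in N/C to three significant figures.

E ≈ 1.94×10⁴ N/C

Dipole fields scale as 1/r³ in the far field.
The axial field is twice the equatorial field at the same r, so the geometry factor is 2/1.
E₂ = E₁ · (2/1) · (r₁/r₂)³ = 620 · 2 · (39.5/15.8)³.
(r₁/r₂)³ = (2.5)³ = 15.62.
E₂ ≈ 1.938×10⁴ N/C.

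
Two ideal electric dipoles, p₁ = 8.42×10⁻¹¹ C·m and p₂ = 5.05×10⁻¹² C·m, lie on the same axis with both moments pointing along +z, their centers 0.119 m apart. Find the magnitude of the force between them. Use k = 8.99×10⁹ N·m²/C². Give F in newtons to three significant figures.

On-axis field of dipole 1 at distance r: E = 2kp₁/r³. Force on dipole 2 is F = p₂·dE/dr (gradient along axis).
dE/dr = −6kp₁/r⁴, so |F| = 6kp₁p₂/r⁴ (attractive for aligned moments).
F = 6(8.99×10⁹)(8.42×10⁻¹¹)(5.05×10⁻¹²)/(0.119)⁴ = 1.144×10⁻⁷ N.

F ≈ 1.14×10⁻⁷ N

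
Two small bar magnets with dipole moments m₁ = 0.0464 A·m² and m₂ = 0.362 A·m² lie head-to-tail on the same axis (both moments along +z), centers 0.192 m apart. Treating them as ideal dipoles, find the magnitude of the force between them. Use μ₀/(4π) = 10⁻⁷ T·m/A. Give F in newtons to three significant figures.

F ≈ 7.42×10⁻⁶ N

On-axis B of dipole 1: B = (μ₀/4π)·2m₁/r³. Force on dipole 2: F = m₂·dB/dr.
dB/dr = −(μ₀/4π)·6m₁/r⁴, so |F| = (μ₀/4π)·6m₁m₂/r⁴.
F = 6(10⁻⁷)(0.0464)(0.362)/(0.192)⁴ = 7.416×10⁻⁶ N.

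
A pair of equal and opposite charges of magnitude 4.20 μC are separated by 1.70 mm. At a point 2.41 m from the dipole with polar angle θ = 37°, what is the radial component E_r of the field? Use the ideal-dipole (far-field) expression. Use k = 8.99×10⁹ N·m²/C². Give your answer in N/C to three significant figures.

E_r ≈ 7.32 N/C

Dipole moment p = qd = (4.20×10⁻⁶ C)(0.00170 m) = 7.14×10⁻⁹ C·m.
For a dipole, E_r = (2kp cosθ)/r³.
kp/r³ = (8.99×10⁹)(7.14×10⁻⁹)/(2.41)³ = 4.586 N/C.
E_r = 2·4.586·cos37° = 7.325 N/C.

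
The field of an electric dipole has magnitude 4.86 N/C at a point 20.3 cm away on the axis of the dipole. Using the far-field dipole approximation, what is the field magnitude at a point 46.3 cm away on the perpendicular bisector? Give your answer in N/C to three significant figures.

Dipole fields scale as 1/r³ in the far field.
The axial field is twice the equatorial field at the same r, so the geometry factor is 1/2.
E₂ = E₁ · (1/2) · (r₁/r₂)³ = 4.86 · 0.5 · (20.3/46.3)³.
(r₁/r₂)³ = (0.4384)³ = 0.08428.
E₂ ≈ 0.2048 N/C.

E ≈ 0.205 N/C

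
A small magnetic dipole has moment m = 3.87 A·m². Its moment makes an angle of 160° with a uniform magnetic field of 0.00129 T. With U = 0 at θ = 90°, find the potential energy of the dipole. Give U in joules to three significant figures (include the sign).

U ≈ 0.00469 J

U = −m·B = −mB cosθ.
U = −(3.87)(0.00129)·cos160° = 0.004691 J.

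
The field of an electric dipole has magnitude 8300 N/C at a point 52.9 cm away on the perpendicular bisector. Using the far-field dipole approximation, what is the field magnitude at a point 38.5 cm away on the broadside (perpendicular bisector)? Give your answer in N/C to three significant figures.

Dipole fields scale as 1/r³ in the far field; the geometry is the same at both points.
E₂ = E₁ · (r₁/r₂)³ = 8300 · (52.9/38.5)³.
(r₁/r₂)³ = (1.374)³ = 2.594.
E₂ ≈ 2.153×10⁴ N/C.

E ≈ 2.15×10⁴ N/C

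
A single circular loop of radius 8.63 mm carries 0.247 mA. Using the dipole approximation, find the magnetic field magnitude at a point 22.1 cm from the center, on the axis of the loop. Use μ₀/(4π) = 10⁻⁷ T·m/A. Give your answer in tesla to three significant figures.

B ≈ 1.07×10⁻¹² T

Magnetic moment m = IA = Iπa² = (2.47×10⁻⁴)·π·(0.00863)² = 5.779×10⁻⁸ A·m².
On axis B = (μ₀/4π)·2m/r³.
B = 2·(10⁻⁷)·(5.779×10⁻⁸) / (0.221)³ = 1.071×10⁻¹² T.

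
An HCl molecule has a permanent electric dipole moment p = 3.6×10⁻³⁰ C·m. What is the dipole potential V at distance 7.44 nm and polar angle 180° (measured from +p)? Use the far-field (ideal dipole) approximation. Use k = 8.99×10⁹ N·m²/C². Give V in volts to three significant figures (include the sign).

V ≈ -5.85×10⁻⁴ V

The dipole potential is V = kp cosθ / r².
V = (8.99×10⁹)(3.60×10⁻³⁰)·cos180° / (7.44×10⁻⁹)² = -5.847×10⁻⁴ V.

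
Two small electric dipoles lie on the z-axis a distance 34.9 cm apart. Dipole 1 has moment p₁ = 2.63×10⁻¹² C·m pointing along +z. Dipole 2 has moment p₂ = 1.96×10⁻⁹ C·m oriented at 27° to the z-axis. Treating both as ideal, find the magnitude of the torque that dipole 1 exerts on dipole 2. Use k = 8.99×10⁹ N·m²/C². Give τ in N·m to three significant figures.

The second dipole sits on the axis of the first, so the field there is axial: E₁ = 2kp₁/r³ along +z.
E₁ = 2(8.99×10⁹)(2.63×10⁻¹²)/(0.349)³ = 1.112 N/C.
Torque on the second dipole: τ = p₂ E₁ sinθ.
τ = (1.96×10⁻⁹)(1.112)·sin27° = 9.899×10⁻¹⁰ N·m.

τ ≈ 9.90×10⁻¹⁰ N·m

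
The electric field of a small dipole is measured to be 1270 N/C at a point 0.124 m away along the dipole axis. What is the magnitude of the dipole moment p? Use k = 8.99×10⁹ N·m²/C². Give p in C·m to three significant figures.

p ≈ 1.35×10⁻¹⁰ C·m

On axis E = 2kp/r³, so p = Er³/(2k).
p = (1270)·(0.124)³ / (2·8.99×10⁹) = 1.347×10⁻¹⁰ C·m.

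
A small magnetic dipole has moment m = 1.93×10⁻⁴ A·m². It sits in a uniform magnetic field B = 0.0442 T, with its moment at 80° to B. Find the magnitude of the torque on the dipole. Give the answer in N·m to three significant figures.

τ ≈ 8.40×10⁻⁶ N·m

Torque on a magnetic dipole: τ = mB sinθ.
τ = (1.93×10⁻⁴)(0.0442)·sin80° = 8.401×10⁻⁶ N·m.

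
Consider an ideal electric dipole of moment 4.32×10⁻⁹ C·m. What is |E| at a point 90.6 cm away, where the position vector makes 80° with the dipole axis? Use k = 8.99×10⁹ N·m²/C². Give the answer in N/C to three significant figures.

At angle θ the dipole field magnitude is E = (kp/r³)·√(1 + 3cos²θ).
kp/r³ = (8.99×10⁹)(4.32×10⁻⁹) / (0.906)³ = 52.22 N/C.
√(1 + 3cos²80°) = √(1 + 3·0.0302) = √1.0905 ≈ 1.0443.
E ≈ 52.22 × 1.044 = 54.53 N/C.

E ≈ 54.5 N/C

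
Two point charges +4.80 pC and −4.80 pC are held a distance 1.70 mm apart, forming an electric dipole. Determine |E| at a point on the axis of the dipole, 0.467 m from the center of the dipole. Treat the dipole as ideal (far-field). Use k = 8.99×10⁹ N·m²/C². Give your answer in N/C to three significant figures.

Dipole moment p = qd = (4.80×10⁻¹² C)(0.00170 m) = 8.16×10⁻¹⁵ C·m.
On the dipole axis E = 2kp/r³.
E = 2·(8.99×10⁹)(8.16×10⁻¹⁵) / (0.467)³ = 0.001441 N/C.

E ≈ 0.00144 N/C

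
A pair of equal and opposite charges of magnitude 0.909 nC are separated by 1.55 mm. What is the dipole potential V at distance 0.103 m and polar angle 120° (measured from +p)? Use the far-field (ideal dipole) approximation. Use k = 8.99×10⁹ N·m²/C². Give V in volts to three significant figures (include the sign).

Dipole moment p = qd = (9.09×10⁻¹⁰ C)(0.00155 m) = 1.409×10⁻¹² C·m.
The dipole potential is V = kp cosθ / r².
V = (8.99×10⁹)(1.409×10⁻¹²)·cos120° / (0.103)² = -0.5970 V.

V ≈ -0.597 V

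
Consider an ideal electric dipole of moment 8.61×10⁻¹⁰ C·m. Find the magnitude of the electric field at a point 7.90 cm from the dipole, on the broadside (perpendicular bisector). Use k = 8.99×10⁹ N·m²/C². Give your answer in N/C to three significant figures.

E ≈ 1.57×10⁴ N/C

On the perpendicular bisector E = kp/r³ (half the axial value at the same distance).
E = (8.99×10⁹)(8.61×10⁻¹⁰) / (0.0790)³ = 1.570×10⁴ N/C.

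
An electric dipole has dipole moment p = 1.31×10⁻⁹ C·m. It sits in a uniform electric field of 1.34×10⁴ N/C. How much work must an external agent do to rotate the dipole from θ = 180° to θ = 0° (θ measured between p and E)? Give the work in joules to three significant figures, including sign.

W ≈ -3.51×10⁻⁵ J

W_ext = ΔU = U(θ₂) − U(θ₁) = −pE cosθ₂ − (−pE cosθ₁) = pE(cosθ₁ − cosθ₂).
W = (1.31×10⁻⁹)(1.34×10⁴)·(cos180° − cos0°) = (1.755×10⁻⁵)·(-2.0000) = -3.511×10⁻⁵ J.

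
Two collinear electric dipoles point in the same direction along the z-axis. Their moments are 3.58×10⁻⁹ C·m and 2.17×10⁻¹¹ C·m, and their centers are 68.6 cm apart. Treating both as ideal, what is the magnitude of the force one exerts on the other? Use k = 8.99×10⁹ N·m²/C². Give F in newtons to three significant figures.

On-axis field of dipole 1 at distance r: E = 2kp₁/r³. Force on dipole 2 is F = p₂·dE/dr (gradient along axis).
dE/dr = −6kp₁/r⁴, so |F| = 6kp₁p₂/r⁴ (attractive for aligned moments).
F = 6(8.99×10⁹)(3.58×10⁻⁹)(2.17×10⁻¹¹)/(0.686)⁴ = 1.892×10⁻⁸ N.

F ≈ 1.89×10⁻⁸ N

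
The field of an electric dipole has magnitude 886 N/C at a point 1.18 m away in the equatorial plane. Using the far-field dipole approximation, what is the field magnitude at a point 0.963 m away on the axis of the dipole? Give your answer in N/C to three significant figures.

E ≈ 3260 N/C

Dipole fields scale as 1/r³ in the far field.
The axial field is twice the equatorial field at the same r, so the geometry factor is 2/1.
E₂ = E₁ · (2/1) · (r₁/r₂)³ = 886 · 2 · (1.18/0.963)³.
(r₁/r₂)³ = (1.225)³ = 1.84.
E₂ ≈ 3260 N/C.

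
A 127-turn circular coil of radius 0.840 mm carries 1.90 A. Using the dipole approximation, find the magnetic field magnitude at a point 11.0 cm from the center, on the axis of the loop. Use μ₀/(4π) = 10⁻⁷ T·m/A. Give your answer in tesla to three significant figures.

B ≈ 8.04×10⁻⁸ T

m = NIA = NIπa² = 127·(1.90)·π·(8.40×10⁻⁴)² = 5.349×10⁻⁴ A·m².
On axis B = (μ₀/4π)·2m/r³.
B = 2·(10⁻⁷)·(5.349×10⁻⁴) / (0.110)³ = 8.038×10⁻⁸ T.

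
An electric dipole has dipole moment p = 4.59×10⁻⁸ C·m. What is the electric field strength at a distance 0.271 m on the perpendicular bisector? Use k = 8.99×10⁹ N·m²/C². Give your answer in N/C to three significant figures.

E ≈ 2.07×10⁴ N/C

On the perpendicular bisector E = kp/r³ (half the axial value at the same distance).
E = (8.99×10⁹)(4.59×10⁻⁸) / (0.271)³ = 2.073×10⁴ N/C.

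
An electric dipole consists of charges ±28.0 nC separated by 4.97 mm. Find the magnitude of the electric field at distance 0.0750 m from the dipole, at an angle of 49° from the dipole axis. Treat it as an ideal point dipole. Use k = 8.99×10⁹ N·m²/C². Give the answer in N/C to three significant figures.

E ≈ 4490 N/C

Dipole moment p = qd = (2.80×10⁻⁸ C)(0.00497 m) = 1.392×10⁻¹⁰ C·m.
At angle θ the dipole field magnitude is E = (kp/r³)·√(1 + 3cos²θ).
kp/r³ = (8.99×10⁹)(1.392×10⁻¹⁰) / (0.0750)³ = 2966 N/C.
√(1 + 3cos²49°) = √(1 + 3·0.4304) = √2.2912 ≈ 1.5137.
E ≈ 2966 × 1.514 = 4490 N/C.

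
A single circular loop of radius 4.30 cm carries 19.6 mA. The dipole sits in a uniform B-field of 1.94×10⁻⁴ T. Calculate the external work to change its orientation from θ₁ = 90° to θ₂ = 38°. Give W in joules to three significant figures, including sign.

W ≈ -1.74×10⁻⁸ J

Magnetic moment m = IA = Iπa² = (0.0196)·π·(0.0430)² = 1.139×10⁻⁴ A·m².
W_ext = ΔU = −mB cosθ₂ + mB cosθ₁ = mB(cosθ₁ − cosθ₂).
W = (1.139×10⁻⁴)(1.94×10⁻⁴)·(cos90° − cos38°) = (2.210×10⁻⁸)·(-0.7880) = -1.741×10⁻⁸ J.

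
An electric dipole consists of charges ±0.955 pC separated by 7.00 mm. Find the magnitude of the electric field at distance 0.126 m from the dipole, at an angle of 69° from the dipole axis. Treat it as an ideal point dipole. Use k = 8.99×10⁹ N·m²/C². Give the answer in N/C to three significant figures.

Dipole moment p = qd = (9.55×10⁻¹³ C)(0.00700 m) = 6.685×10⁻¹⁵ C·m.
At angle θ the dipole field magnitude is E = (kp/r³)·√(1 + 3cos²θ).
kp/r³ = (8.99×10⁹)(6.685×10⁻¹⁵) / (0.126)³ = 0.03004 N/C.
√(1 + 3cos²69°) = √(1 + 3·0.1284) = √1.3853 ≈ 1.1770.
E ≈ 0.03004 × 1.177 = 0.03536 N/C.

E ≈ 0.0354 N/C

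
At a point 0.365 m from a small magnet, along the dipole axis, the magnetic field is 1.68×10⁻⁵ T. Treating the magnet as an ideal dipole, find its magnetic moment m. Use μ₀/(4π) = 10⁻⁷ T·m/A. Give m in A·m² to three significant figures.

On axis B = (μ₀/4π)·2m/r³, so m = Br³·4π/(μ₀·2).
m = (1.68×10⁻⁵)·(0.365)³ / (2·10⁻⁷) = 4.085 A·m².

m ≈ 4.08 A·m²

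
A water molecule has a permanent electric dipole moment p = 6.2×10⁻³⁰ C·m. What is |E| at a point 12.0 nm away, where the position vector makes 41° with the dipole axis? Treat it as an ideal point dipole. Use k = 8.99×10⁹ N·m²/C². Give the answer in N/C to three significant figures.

E ≈ 5.31×10⁴ N/C

At angle θ the dipole field magnitude is E = (kp/r³)·√(1 + 3cos²θ).
kp/r³ = (8.99×10⁹)(6.20×10⁻³⁰) / (1.20×10⁻⁸)³ = 3.226×10⁴ N/C.
√(1 + 3cos²41°) = √(1 + 3·0.5696) = √2.7088 ≈ 1.6458.
E ≈ 3.226×10⁴ × 1.646 = 5.309×10⁴ N/C.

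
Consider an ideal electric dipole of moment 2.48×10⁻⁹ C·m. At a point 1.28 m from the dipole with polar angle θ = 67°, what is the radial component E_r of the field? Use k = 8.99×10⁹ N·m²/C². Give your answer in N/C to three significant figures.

For a dipole, E_r = (2kp cosθ)/r³.
kp/r³ = (8.99×10⁹)(2.48×10⁻⁹)/(1.28)³ = 10.63 N/C.
E_r = 2·10.63·cos67° = 8.308 N/C.

E_r ≈ 8.31 N/C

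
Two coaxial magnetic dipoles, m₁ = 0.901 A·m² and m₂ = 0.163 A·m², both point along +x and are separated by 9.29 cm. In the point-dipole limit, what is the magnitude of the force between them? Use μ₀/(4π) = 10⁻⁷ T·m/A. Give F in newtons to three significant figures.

On-axis B of dipole 1: B = (μ₀/4π)·2m₁/r³. Force on dipole 2: F = m₂·dB/dr.
dB/dr = −(μ₀/4π)·6m₁/r⁴, so |F| = (μ₀/4π)·6m₁m₂/r⁴.
F = 6(10⁻⁷)(0.901)(0.163)/(0.0929)⁴ = 0.001183 N.

F ≈ 0.00118 N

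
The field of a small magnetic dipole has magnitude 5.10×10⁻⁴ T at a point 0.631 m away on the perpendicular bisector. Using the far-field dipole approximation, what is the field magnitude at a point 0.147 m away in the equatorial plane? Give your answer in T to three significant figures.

Dipole fields scale as 1/r³ in the far field; the geometry is the same at both points.
B₂ = B₁ · (r₁/r₂)³ = 5.10×10⁻⁴ · (0.631/0.147)³.
(r₁/r₂)³ = (4.293)³ = 79.09.
B₂ ≈ 0.04034 T.

B ≈ 0.0403 T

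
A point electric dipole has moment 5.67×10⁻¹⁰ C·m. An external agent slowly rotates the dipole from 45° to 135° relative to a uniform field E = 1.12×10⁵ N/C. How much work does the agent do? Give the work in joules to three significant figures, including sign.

W_ext = ΔU = U(θ₂) − U(θ₁) = −pE cosθ₂ − (−pE cosθ₁) = pE(cosθ₁ − cosθ₂).
W = (5.67×10⁻¹⁰)(1.12×10⁵)·(cos45° − cos135°) = (6.350×10⁻⁵)·(+1.4142) = 8.981×10⁻⁵ J.

W ≈ 8.98×10⁻⁵ J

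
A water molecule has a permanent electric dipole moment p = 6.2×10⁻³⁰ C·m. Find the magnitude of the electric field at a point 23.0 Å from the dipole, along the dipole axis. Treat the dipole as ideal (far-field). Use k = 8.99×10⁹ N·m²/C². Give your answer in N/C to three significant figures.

On the dipole axis E = 2kp/r³.
E = 2·(8.99×10⁹)(6.20×10⁻³⁰) / (2.30×10⁻⁹)³ = 9.162×10⁶ N/C.

E ≈ 9.16×10⁶ N/C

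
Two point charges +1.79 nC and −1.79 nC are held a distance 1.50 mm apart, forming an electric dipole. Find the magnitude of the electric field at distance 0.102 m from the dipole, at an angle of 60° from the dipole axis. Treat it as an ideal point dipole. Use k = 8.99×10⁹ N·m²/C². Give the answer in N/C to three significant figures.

Dipole moment p = qd = (1.79×10⁻⁹ C)(0.00150 m) = 2.685×10⁻¹² C·m.
At angle θ the dipole field magnitude is E = (kp/r³)·√(1 + 3cos²θ).
kp/r³ = (8.99×10⁹)(2.685×10⁻¹²) / (0.102)³ = 22.75 N/C.
√(1 + 3cos²60°) = √(1 + 3·0.2500) = √1.7500 ≈ 1.3229.
E ≈ 22.75 × 1.323 = 30.09 N/C.

E ≈ 30.1 N/C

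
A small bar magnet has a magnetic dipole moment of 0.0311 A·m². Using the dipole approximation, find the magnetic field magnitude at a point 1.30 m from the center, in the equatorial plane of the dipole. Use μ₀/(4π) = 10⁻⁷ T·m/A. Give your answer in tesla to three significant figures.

B ≈ 1.42×10⁻⁹ T

In the equatorial plane B = (μ₀/4π)·m/r³ (half the axial value).
B = (10⁻⁷)·(0.0311) / (1.30)³ = 1.416×10⁻⁹ T.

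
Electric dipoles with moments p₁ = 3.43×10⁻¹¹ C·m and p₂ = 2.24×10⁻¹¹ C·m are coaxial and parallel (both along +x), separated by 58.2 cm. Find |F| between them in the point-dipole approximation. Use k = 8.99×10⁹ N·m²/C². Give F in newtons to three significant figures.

F ≈ 3.61×10⁻¹⁰ N

On-axis field of dipole 1 at distance r: E = 2kp₁/r³. Force on dipole 2 is F = p₂·dE/dr (gradient along axis).
dE/dr = −6kp₁/r⁴, so |F| = 6kp₁p₂/r⁴ (attractive for aligned moments).
F = 6(8.99×10⁹)(3.43×10⁻¹¹)(2.24×10⁻¹¹)/(0.582)⁴ = 3.612×10⁻¹⁰ N.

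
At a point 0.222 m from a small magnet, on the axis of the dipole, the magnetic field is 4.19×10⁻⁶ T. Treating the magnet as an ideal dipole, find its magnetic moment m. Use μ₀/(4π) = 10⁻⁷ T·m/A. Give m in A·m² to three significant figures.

On axis B = (μ₀/4π)·2m/r³, so m = Br³·4π/(μ₀·2).
m = (4.19×10⁻⁶)·(0.222)³ / (2·10⁻⁷) = 0.2292 A·m².

m ≈ 0.229 A·m²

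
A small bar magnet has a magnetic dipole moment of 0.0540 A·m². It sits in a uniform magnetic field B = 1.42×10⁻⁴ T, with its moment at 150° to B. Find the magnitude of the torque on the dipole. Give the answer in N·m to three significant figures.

τ ≈ 3.83×10⁻⁶ N·m

Torque on a magnetic dipole: τ = mB sinθ.
τ = (0.0540)(1.42×10⁻⁴)·sin150° = 3.834×10⁻⁶ N·m.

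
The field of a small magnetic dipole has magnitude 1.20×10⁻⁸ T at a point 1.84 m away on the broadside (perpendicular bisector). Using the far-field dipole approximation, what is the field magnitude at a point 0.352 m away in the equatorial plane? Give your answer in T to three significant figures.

Dipole fields scale as 1/r³ in the far field; the geometry is the same at both points.
B₂ = B₁ · (r₁/r₂)³ = 1.20×10⁻⁸ · (1.84/0.352)³.
(r₁/r₂)³ = (5.227)³ = 142.8.
B₂ ≈ 1.714×10⁻⁶ T.

B ≈ 1.71×10⁻⁶ T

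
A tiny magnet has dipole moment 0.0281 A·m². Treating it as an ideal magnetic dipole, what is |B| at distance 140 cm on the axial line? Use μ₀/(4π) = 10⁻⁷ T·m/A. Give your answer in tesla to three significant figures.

On axis B = (μ₀/4π)·2m/r³.
B = 2·(10⁻⁷)·(0.0281) / (1.40)³ = 2.048×10⁻⁹ T.

B ≈ 2.05×10⁻⁹ T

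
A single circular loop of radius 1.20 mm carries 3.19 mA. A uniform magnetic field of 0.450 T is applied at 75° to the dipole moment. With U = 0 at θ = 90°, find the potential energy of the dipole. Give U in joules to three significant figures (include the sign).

U ≈ -1.68×10⁻⁹ J

Magnetic moment m = IA = Iπa² = (0.00319)·π·(0.00120)² = 1.443×10⁻⁸ A·m².
U = −m·B = −mB cosθ.
U = −(1.443×10⁻⁸)(0.450)·cos75° = -1.681×10⁻⁹ J.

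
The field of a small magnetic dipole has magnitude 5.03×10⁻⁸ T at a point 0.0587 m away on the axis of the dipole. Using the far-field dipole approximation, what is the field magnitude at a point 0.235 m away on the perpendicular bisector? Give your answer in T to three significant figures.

Dipole fields scale as 1/r³ in the far field.
The axial field is twice the equatorial field at the same r, so the geometry factor is 1/2.
B₂ = B₁ · (1/2) · (r₁/r₂)³ = 5.03×10⁻⁸ · 0.5 · (0.0587/0.235)³.
(r₁/r₂)³ = (0.2498)³ = 0.01559.
B₂ ≈ 3.920×10⁻¹⁰ T.

B ≈ 3.92×10⁻¹⁰ T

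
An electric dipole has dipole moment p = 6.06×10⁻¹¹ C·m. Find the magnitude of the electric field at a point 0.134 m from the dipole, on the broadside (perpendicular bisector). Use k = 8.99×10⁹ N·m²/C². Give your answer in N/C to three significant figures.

On the perpendicular bisector E = kp/r³ (half the axial value at the same distance).
E = (8.99×10⁹)(6.06×10⁻¹¹) / (0.134)³ = 226.4 N/C.

E ≈ 226 N/C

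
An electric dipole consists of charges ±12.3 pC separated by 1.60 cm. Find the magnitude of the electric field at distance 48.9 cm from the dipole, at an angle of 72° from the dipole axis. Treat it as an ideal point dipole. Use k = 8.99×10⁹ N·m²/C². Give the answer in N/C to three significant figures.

Dipole moment p = qd = (1.23×10⁻¹¹ C)(0.0160 m) = 1.968×10⁻¹³ C·m.
At angle θ the dipole field magnitude is E = (kp/r³)·√(1 + 3cos²θ).
kp/r³ = (8.99×10⁹)(1.968×10⁻¹³) / (0.489)³ = 0.01513 N/C.
√(1 + 3cos²72°) = √(1 + 3·0.0955) = √1.2865 ≈ 1.1342.
E ≈ 0.01513 × 1.134 = 0.01716 N/C.

E ≈ 0.0172 N/C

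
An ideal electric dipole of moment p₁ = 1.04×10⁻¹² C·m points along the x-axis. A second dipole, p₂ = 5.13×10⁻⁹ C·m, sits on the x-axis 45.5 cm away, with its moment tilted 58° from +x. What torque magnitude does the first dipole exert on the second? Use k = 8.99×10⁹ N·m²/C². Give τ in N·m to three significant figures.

The second dipole sits on the axis of the first, so the field there is axial: E₁ = 2kp₁/r³ along +x.
E₁ = 2(8.99×10⁹)(1.04×10⁻¹²)/(0.455)³ = 0.1985 N/C.
Torque on the second dipole: τ = p₂ E₁ sinθ.
τ = (5.13×10⁻⁹)(0.1985)·sin58° = 8.636×10⁻¹⁰ N·m.

τ ≈ 8.64×10⁻¹⁰ N·m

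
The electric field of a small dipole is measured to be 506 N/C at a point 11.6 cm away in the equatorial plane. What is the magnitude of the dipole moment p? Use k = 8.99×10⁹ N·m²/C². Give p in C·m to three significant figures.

In the equatorial plane E = kp/r³, so p = Er³/(k).
p = (506)·(0.116)³ / (8.99×10⁹) = 8.785×10⁻¹¹ C·m.

p ≈ 8.79×10⁻¹¹ C·m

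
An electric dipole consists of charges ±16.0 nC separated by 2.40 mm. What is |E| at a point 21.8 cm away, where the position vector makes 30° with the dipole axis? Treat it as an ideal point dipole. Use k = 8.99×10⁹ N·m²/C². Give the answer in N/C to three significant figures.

E ≈ 60.1 N/C

Dipole moment p = qd = (1.60×10⁻⁸ C)(0.00240 m) = 3.84×10⁻¹¹ C·m.
At angle θ the dipole field magnitude is E = (kp/r³)·√(1 + 3cos²θ).
kp/r³ = (8.99×10⁹)(3.84×10⁻¹¹) / (0.218)³ = 33.32 N/C.
√(1 + 3cos²30°) = √(1 + 3·0.7500) = √3.2500 ≈ 1.8028.
E ≈ 33.32 × 1.803 = 60.07 N/C.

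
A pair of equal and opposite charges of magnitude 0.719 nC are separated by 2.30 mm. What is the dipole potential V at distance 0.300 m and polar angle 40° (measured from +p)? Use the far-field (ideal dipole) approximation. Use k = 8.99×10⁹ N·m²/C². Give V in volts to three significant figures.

V ≈ 0.127 V

Dipole moment p = qd = (7.19×10⁻¹⁰ C)(0.00230 m) = 1.654×10⁻¹² C·m.
The dipole potential is V = kp cosθ / r².
V = (8.99×10⁹)(1.654×10⁻¹²)·cos40° / (0.300)² = 0.1266 V.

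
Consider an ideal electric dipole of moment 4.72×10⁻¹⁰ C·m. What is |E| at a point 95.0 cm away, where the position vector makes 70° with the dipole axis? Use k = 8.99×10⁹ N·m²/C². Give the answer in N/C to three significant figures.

E ≈ 5.75 N/C

At angle θ the dipole field magnitude is E = (kp/r³)·√(1 + 3cos²θ).
kp/r³ = (8.99×10⁹)(4.72×10⁻¹⁰) / (0.950)³ = 4.949 N/C.
√(1 + 3cos²70°) = √(1 + 3·0.1170) = √1.3509 ≈ 1.1623.
E ≈ 4.949 × 1.162 = 5.752 N/C.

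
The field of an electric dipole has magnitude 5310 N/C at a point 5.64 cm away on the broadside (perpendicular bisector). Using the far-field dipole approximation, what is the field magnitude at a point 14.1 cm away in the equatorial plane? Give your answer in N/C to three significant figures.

E ≈ 340 N/C

Dipole fields scale as 1/r³ in the far field; the geometry is the same at both points.
E₂ = E₁ · (r₁/r₂)³ = 5310 · (5.64/14.1)³.
(r₁/r₂)³ = (0.4)³ = 0.064.
E₂ ≈ 339.8 N/C.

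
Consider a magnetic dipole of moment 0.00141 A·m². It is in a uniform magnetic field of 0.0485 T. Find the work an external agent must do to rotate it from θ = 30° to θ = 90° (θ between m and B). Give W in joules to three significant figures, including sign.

W ≈ 5.92×10⁻⁵ J

W_ext = ΔU = −mB cosθ₂ + mB cosθ₁ = mB(cosθ₁ − cosθ₂).
W = (0.00141)(0.0485)·(cos30° − cos90°) = (6.838×10⁻⁵)·(+0.8660) = 5.922×10⁻⁵ J.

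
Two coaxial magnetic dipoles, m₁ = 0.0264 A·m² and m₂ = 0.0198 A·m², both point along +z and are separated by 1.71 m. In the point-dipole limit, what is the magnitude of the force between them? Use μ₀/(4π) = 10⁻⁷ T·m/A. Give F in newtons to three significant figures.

F ≈ 3.67×10⁻¹¹ N

On-axis B of dipole 1: B = (μ₀/4π)·2m₁/r³. Force on dipole 2: F = m₂·dB/dr.
dB/dr = −(μ₀/4π)·6m₁/r⁴, so |F| = (μ₀/4π)·6m₁m₂/r⁴.
F = 6(10⁻⁷)(0.0264)(0.0198)/(1.71)⁴ = 3.668×10⁻¹¹ N.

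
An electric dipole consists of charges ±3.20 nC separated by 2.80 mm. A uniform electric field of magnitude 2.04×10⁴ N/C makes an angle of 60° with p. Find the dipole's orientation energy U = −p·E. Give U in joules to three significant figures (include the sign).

U ≈ -9.14×10⁻⁸ J

Dipole moment p = qd = (3.20×10⁻⁹ C)(0.00280 m) = 8.96×10⁻¹² C·m.
U = −p·E = −pE cosθ.
U = −(8.96×10⁻¹²)(2.04×10⁴)·cos60° = -9.139×10⁻⁸ J.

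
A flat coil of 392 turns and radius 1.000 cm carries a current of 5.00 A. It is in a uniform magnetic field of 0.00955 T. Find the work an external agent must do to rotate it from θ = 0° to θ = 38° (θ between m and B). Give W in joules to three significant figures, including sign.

W ≈ 0.00125 J

m = NIA = NIπa² = 392·(5.00)·π·(0.0100)² = 0.6158 A·m².
W_ext = ΔU = −mB cosθ₂ + mB cosθ₁ = mB(cosθ₁ − cosθ₂).
W = (0.6158)(0.00955)·(cos0° − cos38°) = (0.005881)·(+0.2120) = 0.001247 J.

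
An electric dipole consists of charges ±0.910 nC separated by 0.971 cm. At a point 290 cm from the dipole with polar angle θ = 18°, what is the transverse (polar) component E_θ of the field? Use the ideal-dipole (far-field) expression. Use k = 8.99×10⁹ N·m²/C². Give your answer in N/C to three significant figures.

E_θ ≈ 0.00101 N/C

Dipole moment p = qd = (9.10×10⁻¹⁰ C)(0.00971 m) = 8.836×10⁻¹² C·m.
For a dipole, E_θ = (kp sinθ)/r³.
kp/r³ = (8.99×10⁹)(8.836×10⁻¹²)/(2.90)³ = 0.003257 N/C.
E_θ = 0.003257·sin18° = 0.001006 N/C.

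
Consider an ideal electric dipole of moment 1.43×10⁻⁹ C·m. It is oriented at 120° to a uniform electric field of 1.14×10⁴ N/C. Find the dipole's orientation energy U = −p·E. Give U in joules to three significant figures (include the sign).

U ≈ 8.15×10⁻⁶ J

U = −p·E = −pE cosθ.
U = −(1.43×10⁻⁹)(1.14×10⁴)·cos120° = 8.151×10⁻⁶ J.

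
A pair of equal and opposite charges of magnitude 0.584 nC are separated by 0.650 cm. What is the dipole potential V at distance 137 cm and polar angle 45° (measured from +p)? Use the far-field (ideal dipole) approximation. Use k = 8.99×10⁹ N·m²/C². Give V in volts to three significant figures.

Dipole moment p = qd = (5.84×10⁻¹⁰ C)(0.00650 m) = 3.796×10⁻¹² C·m.
The dipole potential is V = kp cosθ / r².
V = (8.99×10⁹)(3.796×10⁻¹²)·cos45° / (1.37)² = 0.01286 V.

V ≈ 0.0129 V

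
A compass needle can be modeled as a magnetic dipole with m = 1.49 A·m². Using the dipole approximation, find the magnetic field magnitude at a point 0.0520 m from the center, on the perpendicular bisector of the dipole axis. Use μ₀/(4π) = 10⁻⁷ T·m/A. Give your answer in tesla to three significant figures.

B ≈ 0.00106 T

In the equatorial plane B = (μ₀/4π)·m/r³ (half the axial value).
B = (10⁻⁷)·(1.49) / (0.0520)³ = 0.001060 T.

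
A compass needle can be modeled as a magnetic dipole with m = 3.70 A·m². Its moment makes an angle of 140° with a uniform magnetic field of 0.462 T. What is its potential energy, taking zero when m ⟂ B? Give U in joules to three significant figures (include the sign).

U ≈ 1.31 J

U = −m·B = −mB cosθ.
U = −(3.70)(0.462)·cos140° = 1.309 J.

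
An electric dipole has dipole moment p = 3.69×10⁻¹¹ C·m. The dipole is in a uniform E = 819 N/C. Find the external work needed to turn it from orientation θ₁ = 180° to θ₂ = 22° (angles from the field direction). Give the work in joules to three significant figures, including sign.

W_ext = ΔU = U(θ₂) − U(θ₁) = −pE cosθ₂ − (−pE cosθ₁) = pE(cosθ₁ − cosθ₂).
W = (3.69×10⁻¹¹)(819)·(cos180° − cos22°) = (3.022×10⁻⁸)·(-1.9272) = -5.824×10⁻⁸ J.

W ≈ -5.82×10⁻⁸ J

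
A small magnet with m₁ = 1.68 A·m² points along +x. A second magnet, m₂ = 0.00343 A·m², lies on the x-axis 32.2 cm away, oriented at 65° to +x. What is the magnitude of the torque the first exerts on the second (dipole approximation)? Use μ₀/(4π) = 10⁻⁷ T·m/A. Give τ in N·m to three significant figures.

Dipole B is on the axis of dipole A, so B₁ there is axial: B₁ = (μ₀/4π)·2m₁/r³ along +x.
B₁ = 2(10⁻⁷)(1.68)/(0.322)³ = 1.006×10⁻⁵ T.
τ = m₂ B₁ sinθ.
τ = (0.00343)(1.006×10⁻⁵)·sin65° = 3.129×10⁻⁸ N·m.

τ ≈ 3.13×10⁻⁸ N·m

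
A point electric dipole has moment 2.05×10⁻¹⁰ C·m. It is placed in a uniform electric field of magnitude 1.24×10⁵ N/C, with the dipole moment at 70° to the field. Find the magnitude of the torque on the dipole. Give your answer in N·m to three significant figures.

Torque on an electric dipole: τ = pE sinθ.
τ = (2.05×10⁻¹⁰)(1.24×10⁵)·sin70° = 2.389×10⁻⁵ N·m.

τ ≈ 2.39×10⁻⁵ N·m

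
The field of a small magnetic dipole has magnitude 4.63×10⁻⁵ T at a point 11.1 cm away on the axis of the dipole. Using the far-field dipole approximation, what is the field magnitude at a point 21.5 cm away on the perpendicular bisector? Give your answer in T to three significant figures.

Dipole fields scale as 1/r³ in the far field.
The axial field is twice the equatorial field at the same r, so the geometry factor is 1/2.
B₂ = B₁ · (1/2) · (r₁/r₂)³ = 4.63×10⁻⁵ · 0.5 · (11.1/21.5)³.
(r₁/r₂)³ = (0.5163)³ = 0.1376.
B₂ ≈ 3.186×10⁻⁶ T.

B ≈ 3.19×10⁻⁶ T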